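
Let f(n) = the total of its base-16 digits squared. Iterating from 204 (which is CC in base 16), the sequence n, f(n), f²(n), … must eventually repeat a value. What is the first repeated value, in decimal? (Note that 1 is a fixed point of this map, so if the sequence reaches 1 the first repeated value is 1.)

169

204 = (12,12)_16 → 12² + 12² = 144 + 144 = 288
288 = (1,2,0)_16 → 1² + 2² + 0² = 1 + 4 + 0 = 5
5 = (5)_16 → 5² = 25
25 = (1,9)_16 → 1² + 9² = 1 + 81 = 82
82 = (5,2)_16 → 5² + 2² = 25 + 4 = 29
29 = (1,13)_16 → 1² + 13² = 1 + 169 = 170
170 = (10,10)_16 → 10² + 10² = 100 + 100 = 200
200 = (12,8)_16 → 12² + 8² = 144 + 64 = 208
208 = (13,0)_16 → 13² + 0² = 169 + 0 = 169
169 = (10,9)_16 → 10² + 9² = 100 + 81 = 181
181 = (11,5)_16 → 11² + 5² = 121 + 25 = 146
146 = (9,2)_16 → 9² + 2² = 81 + 4 = 85
85 = (5,5)_16 → 5² + 5² = 25 + 25 = 50
50 = (3,2)_16 → 3² + 2² = 9 + 4 = 13
13 = (13)_16 → 13² = 169  — 169 already appeared earlier.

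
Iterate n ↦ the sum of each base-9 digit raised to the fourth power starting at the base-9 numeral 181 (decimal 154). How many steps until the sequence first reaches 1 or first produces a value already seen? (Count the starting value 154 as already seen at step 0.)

154 = (1,8,1)_9 → 1⁴ + 8⁴ + 1⁴ = 1 + 4096 + 1 = 4098
4098 = (5,5,5,3)_9 → 5⁴ + 5⁴ + 5⁴ + 3⁴ = 625 + 625 + 625 + 81 = 1956
1956 = (2,6,1,3)_9 → 2⁴ + 6⁴ + 1⁴ + 3⁴ = 16 + 1296 + 1 + 81 = 1394
1394 = (1,8,1,8)_9 → 1⁴ + 8⁴ + 1⁴ + 8⁴ = 1 + 4096 + 1 + 4096 = 8194
8194 = (1,2,2,1,4)_9 → 1⁴ + 2⁴ + 2⁴ + 1⁴ + 4⁴ = 1 + 16 + 16 + 1 + 256 = 290
290 = (3,5,2)_9 → 3⁴ + 5⁴ + 2⁴ = 81 + 625 + 16 = 722
722 = (8,8,2)_9 → 8⁴ + 8⁴ + 2⁴ = 4096 + 4096 + 16 = 8208
8208 = (1,2,2,3,0)_9 → 1⁴ + 2⁴ + 2⁴ + 3⁴ + 0⁴ = 1 + 16 + 16 + 81 + 0 = 114
114 = (1,3,6)_9 → 1⁴ + 3⁴ + 6⁴ = 1 + 81 + 1296 = 1378
1378 = (1,8,0,1)_9 → 1⁴ + 8⁴ + 0⁴ + 1⁴ = 1 + 4096 + 0 + 1 = 4098  — 4098 repeats.
That took 10 steps.

10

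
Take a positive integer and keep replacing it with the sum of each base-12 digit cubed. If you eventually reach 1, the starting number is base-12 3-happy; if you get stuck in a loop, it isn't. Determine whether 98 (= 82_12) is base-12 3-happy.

98 = (8,2)_12 → 8³ + 2³ = 520
520 = (3,7,4)_12 → 3³ + 7³ + 4³ = 434
434 = (3,0,2)_12 → 3³ + 0³ + 2³ = 35
35 = (2,11)_12 → 2³ + 11³ = 1339
1339 = (9,3,7)_12 → 9³ + 3³ + 7³ = 1099
1099 = (7,7,7)_12 → 7³ + 7³ + 7³ = 1029
1029 = (7,1,9)_12 → 7³ + 1³ + 9³ = 1073
1073 = (7,5,5)_12 → 7³ + 5³ + 5³ = 593
593 = (4,1,5)_12 → 4³ + 1³ + 5³ = 190
190 = (1,3,10)_12 → 1³ + 3³ + 10³ = 1028
1028 = (7,1,8)_12 → 7³ + 1³ + 8³ = 856
856 = (5,11,4)_12 → 5³ + 11³ + 4³ = 1520
1520 = (10,6,8)_12 → 10³ + 6³ + 8³ = 1728
1728 = (1,0,0,0)_12 → 1³ + 0³ + 0³ + 0³ = 1  — reached 1.

base-12 3-happy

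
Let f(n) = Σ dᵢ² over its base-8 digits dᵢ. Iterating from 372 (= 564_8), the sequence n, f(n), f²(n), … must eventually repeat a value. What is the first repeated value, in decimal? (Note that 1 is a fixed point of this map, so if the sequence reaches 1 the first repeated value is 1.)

372 = (5,6,4)_8 → 5² + 6² + 4² = 77
77 = (1,1,5)_8 → 1² + 1² + 5² = 27
27 = (3,3)_8 → 3² + 3² = 18
18 = (2,2)_8 → 2² + 2² = 8
8 = (1,0)_8 → 1² + 0² = 1  — reached the fixed point 1.
1 → 1, so 1 is the first repeated value.

1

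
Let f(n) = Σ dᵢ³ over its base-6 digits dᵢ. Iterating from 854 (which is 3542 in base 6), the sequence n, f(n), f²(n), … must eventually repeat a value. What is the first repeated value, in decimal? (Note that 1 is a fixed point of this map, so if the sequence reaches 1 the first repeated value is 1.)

190

854 = (3,5,4,2)_6 → 3³ + 5³ + 4³ + 2³ = 27 + 125 + 64 + 8 = 224
224 = (1,0,1,2)_6 → 1³ + 0³ + 1³ + 2³ = 1 + 0 + 1 + 8 = 10
10 = (1,4)_6 → 1³ + 4³ = 1 + 64 = 65
65 = (1,4,5)_6 → 1³ + 4³ + 5³ = 1 + 64 + 125 = 190
190 = (5,1,4)_6 → 5³ + 1³ + 4³ = 125 + 1 + 64 = 190  — 190 already appeared earlier.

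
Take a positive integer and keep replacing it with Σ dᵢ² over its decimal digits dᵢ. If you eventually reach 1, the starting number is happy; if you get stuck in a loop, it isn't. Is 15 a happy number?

15 → 1² + 5² = 1 + 25 = 26
26 → 2² + 6² = 4 + 36 = 40
40 → 4² + 0² = 16 + 0 = 16
16 → 1² + 6² = 1 + 36 = 37
37 → 3² + 7² = 9 + 49 = 58
58 → 5² + 8² = 25 + 64 = 89
89 → 8² + 9² = 64 + 81 = 145
145 → 1² + 4² + 5² = 1 + 16 + 25 = 42
42 → 4² + 2² = 16 + 4 = 20
20 → 2² + 0² = 4 + 0 = 4
4 → 4² = 16  — 16 already seen; the sequence cycles without reaching 1.

not happy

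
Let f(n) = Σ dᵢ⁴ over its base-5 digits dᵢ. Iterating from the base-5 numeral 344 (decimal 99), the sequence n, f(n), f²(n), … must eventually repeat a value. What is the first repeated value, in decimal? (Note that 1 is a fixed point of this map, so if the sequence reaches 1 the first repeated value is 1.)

99 = (3,4,4)_5 → 3⁴ + 4⁴ + 4⁴ = 81 + 256 + 256 = 593
593 = (4,3,3,3)_5 → 4⁴ + 3⁴ + 3⁴ + 3⁴ = 256 + 81 + 81 + 81 = 499
499 = (3,4,4,4)_5 → 3⁴ + 4⁴ + 4⁴ + 4⁴ = 81 + 256 + 256 + 256 = 849
849 = (1,1,3,4,4)_5 → 1⁴ + 1⁴ + 3⁴ + 4⁴ + 4⁴ = 1 + 1 + 81 + 256 + 256 = 595
595 = (4,3,4,0)_5 → 4⁴ + 3⁴ + 4⁴ + 0⁴ = 256 + 81 + 256 + 0 = 593  — 593 already appeared earlier.

593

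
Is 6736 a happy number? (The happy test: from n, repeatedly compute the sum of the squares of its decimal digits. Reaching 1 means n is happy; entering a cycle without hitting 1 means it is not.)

6736 → 6² + 7² + 3² + 6² = 130
130 → 1² + 3² + 0² = 10
10 → 1² + 0² = 1  — reached 1.

happy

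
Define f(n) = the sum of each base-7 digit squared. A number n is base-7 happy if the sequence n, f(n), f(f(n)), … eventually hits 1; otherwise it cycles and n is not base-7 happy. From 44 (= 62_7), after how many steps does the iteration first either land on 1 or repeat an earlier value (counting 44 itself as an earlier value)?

44 = (6,2)_7 → 40
40 = (5,5)_7 → 50
50 = (1,0,1)_7 → 2
2 = (2)_7 → 4
4 = (4)_7 → 16
16 = (2,2)_7 → 8
8 = (1,1)_7 → 2  — 2 repeats.
That took 7 steps.

7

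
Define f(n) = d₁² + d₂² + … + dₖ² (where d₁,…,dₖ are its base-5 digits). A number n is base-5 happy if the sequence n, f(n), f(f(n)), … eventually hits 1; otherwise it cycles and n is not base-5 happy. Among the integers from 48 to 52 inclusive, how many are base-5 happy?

48: 48 → 26 → 2 → 4 → 16 → 10 → 4  (repeats 4)
49: 49 → 33 → 11 → 5 → 1  (reaches 1)
50: 50 → 4 → 16 → 10 → 4  (repeats 4)
51: 51 → 5 → 1  (reaches 1)
52: 52 → 8 → 10 → 4 → 16 → 10  (repeats 10)
base-5 happy: 49, 51

2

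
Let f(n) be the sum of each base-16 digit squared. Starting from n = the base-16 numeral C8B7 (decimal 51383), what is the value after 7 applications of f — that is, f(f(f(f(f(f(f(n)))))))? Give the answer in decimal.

17

51383 = (12,8,11,7)_16 → 378
378 = (1,7,10)_16 → 150
150 = (9,6)_16 → 117
117 = (7,5)_16 → 74
74 = (4,10)_16 → 116
116 = (7,4)_16 → 65
65 = (4,1)_16 → 17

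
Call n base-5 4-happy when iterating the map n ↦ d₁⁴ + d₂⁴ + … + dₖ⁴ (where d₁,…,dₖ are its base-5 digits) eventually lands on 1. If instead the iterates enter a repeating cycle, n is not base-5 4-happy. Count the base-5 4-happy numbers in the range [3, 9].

3: 3 → 81 → 83 → 163 → 99 → 593 → 499 → 849 → 595 → 593  — not base-5 4-happy
4: 4 → 256 → 18 → 162 → 34 → 258 → 98 → 418 → 244 → 594 → 674 → 514 → 528 → 338 → 194 → 354 → 528  — not base-5 4-happy
5: 5 → 1  — base-5 4-happy
6: 6 → 2 → 16 → 82 → 98 → 418 → 244 → 594 → 674 → 514 → 528 → 338 → 194 → 354 → 528  — not base-5 4-happy
7: 7 → 17 → 97 → 353 → 353  — not base-5 4-happy
8: 8 → 82 → 98 → 418 → 244 → 594 → 674 → 514 → 528 → 338 → 194 → 354 → 528  — not base-5 4-happy
9: 9 → 257 → 33 → 83 → 163 → 99 → 593 → 499 → 849 → 595 → 593  — not base-5 4-happy
base-5 4-happy: 5

1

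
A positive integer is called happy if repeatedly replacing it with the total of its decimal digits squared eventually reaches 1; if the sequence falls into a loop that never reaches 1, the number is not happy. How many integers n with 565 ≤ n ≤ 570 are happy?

2

565: 565 → 86 → 100 → 1  — happy
566: 566 → 97 → 130 → 10 → 1  — happy
567: 567 → 110 → 2 → 4 → 16 → 37 → 58 → 89 → 145 → 42 → 20 → 4  — not happy
568: 568 → 125 → 30 → 9 → 81 → 65 → 61 → 37 → 58 → 89 → 145 → 42 → 20 → 4 → 16 → 37  — not happy
569: 569 → 142 → 21 → 5 → 25 → 29 → 85 → 89 → 145 → 42 → 20 → 4 → 16 → 37 → 58 → 89  — not happy
570: 570 → 74 → 65 → 61 → 37 → 58 → 89 → 145 → 42 → 20 → 4 → 16 → 37  — not happy
happy: 565, 566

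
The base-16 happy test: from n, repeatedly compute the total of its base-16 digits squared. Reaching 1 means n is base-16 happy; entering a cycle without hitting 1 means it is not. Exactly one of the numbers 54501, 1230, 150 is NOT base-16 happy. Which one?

54501: 54501 → 406 → 118 → 85 → 50 → 13 → 169 → 181 → 146 → 85  — repeats 85 (not base-16 happy)
1230: 1230 → 356 → 53 → 34 → 8 → 64 → 16 → 1  — reaches 1 (base-16 happy)
150: 150 → 117 → 74 → 116 → 65 → 17 → 2 → 4 → 16 → 1  — reaches 1 (base-16 happy)

54501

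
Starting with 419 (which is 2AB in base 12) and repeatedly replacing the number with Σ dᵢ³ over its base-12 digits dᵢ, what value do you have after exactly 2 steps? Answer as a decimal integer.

1404

419 = (2,10,11)_12 → 2³ + 10³ + 11³ = 8 + 1000 + 1331 = 2339
2339 = (1,4,2,11)_12 → 1³ + 4³ + 2³ + 11³ = 1 + 64 + 8 + 1331 = 1404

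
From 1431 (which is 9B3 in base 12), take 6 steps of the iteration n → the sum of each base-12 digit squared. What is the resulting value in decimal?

1431 = (9,11,3)_12 → 9² + 11² + 3² = 211
211 = (1,5,7)_12 → 1² + 5² + 7² = 75
75 = (6,3)_12 → 6² + 3² = 45
45 = (3,9)_12 → 3² + 9² = 90
90 = (7,6)_12 → 7² + 6² = 85
85 = (7,1)_12 → 7² + 1² = 50

50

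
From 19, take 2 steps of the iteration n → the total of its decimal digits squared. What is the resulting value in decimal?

19 → 1² + 9² = 82
82 → 8² + 2² = 68

68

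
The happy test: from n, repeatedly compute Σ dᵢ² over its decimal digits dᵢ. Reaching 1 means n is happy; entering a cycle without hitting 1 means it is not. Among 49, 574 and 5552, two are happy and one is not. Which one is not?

574

49: 49 → 97 → 130 → 10 → 1  — reaches 1 (happy)
574: 574 → 90 → 81 → 65 → 61 → 37 → 58 → 89 → 145 → 42 → 20 → 4 → 16 → 37  — repeats 37 (not happy)
5552: 5552 → 79 → 130 → 10 → 1  — reaches 1 (happy)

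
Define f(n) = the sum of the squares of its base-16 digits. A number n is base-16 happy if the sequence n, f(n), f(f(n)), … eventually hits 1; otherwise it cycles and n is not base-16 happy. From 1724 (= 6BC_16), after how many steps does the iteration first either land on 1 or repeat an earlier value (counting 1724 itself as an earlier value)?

12

1724 = (6,11,12)_16 → 6² + 11² + 12² = 301
301 = (1,2,13)_16 → 1² + 2² + 13² = 174
174 = (10,14)_16 → 10² + 14² = 296
296 = (1,2,8)_16 → 1² + 2² + 8² = 69
69 = (4,5)_16 → 4² + 5² = 41
41 = (2,9)_16 → 2² + 9² = 85
85 = (5,5)_16 → 5² + 5² = 50
50 = (3,2)_16 → 3² + 2² = 13
13 = (13)_16 → 13² = 169
169 = (10,9)_16 → 10² + 9² = 181
181 = (11,5)_16 → 11² + 5² = 146
146 = (9,2)_16 → 9² + 2² = 85  — 85 repeats.
That took 12 steps.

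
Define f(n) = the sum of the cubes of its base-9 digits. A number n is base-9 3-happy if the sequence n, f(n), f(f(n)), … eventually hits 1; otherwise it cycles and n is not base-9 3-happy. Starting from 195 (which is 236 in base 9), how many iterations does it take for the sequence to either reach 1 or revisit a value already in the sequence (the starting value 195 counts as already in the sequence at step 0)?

195 = (2,3,6)_9 → 2³ + 3³ + 6³ = 8 + 27 + 216 = 251
251 = (3,0,8)_9 → 3³ + 0³ + 8³ = 27 + 0 + 512 = 539
539 = (6,5,8)_9 → 6³ + 5³ + 8³ = 216 + 125 + 512 = 853
853 = (1,1,4,7)_9 → 1³ + 1³ + 4³ + 7³ = 1 + 1 + 64 + 343 = 409
409 = (5,0,4)_9 → 5³ + 0³ + 4³ = 125 + 0 + 64 = 189
189 = (2,3,0)_9 → 2³ + 3³ + 0³ = 8 + 27 + 0 = 35
35 = (3,8)_9 → 3³ + 8³ = 27 + 512 = 539  — 539 repeats.
That took 7 steps.

7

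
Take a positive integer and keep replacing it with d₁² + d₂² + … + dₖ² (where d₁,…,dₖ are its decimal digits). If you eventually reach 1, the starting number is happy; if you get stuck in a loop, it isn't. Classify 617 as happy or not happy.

happy

617 → 86
86 → 100
100 → 1  — reached 1.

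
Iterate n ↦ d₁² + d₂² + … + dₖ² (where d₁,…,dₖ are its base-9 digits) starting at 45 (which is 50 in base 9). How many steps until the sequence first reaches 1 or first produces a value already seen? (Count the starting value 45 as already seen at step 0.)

5

45 = (5,0)_9 → 25
25 = (2,7)_9 → 53
53 = (5,8)_9 → 89
89 = (1,0,8)_9 → 65
65 = (7,2)_9 → 53  — 53 repeats.
That took 5 steps.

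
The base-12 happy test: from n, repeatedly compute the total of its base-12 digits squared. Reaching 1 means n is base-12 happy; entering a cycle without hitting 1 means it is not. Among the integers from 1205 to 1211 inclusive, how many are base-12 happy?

1205: 1205 → 105 → 145 → 2 → 4 → 16 → 17 → 26 → 8 → 64 → 41 → 34 → 104 → 128 → 164 → 66 → 61 → 26  — not base-12 happy
1206: 1206 → 116 → 145 → 2 → 4 → 16 → 17 → 26 → 8 → 64 → 41 → 34 → 104 → 128 → 164 → 66 → 61 → 26  — not base-12 happy
1207: 1207 → 129 → 181 → 11 → 121 → 101 → 89 → 74 → 40 → 25 → 5 → 25  — not base-12 happy
1208: 1208 → 144 → 1  — base-12 happy
1209: 1209 → 161 → 27 → 13 → 2 → 4 → 16 → 17 → 26 → 8 → 64 → 41 → 34 → 104 → 128 → 164 → 66 → 61 → 26  — not base-12 happy
1210: 1210 → 180 → 10 → 100 → 80 → 100  — not base-12 happy
1211: 1211 → 201 → 98 → 68 → 89 → 74 → 40 → 25 → 5 → 25  — not base-12 happy
base-12 happy: 1208

1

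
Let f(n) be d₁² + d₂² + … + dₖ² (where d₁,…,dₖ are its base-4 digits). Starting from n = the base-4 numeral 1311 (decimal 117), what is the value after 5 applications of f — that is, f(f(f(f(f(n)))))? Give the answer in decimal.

117 = (1,3,1,1)_4 → 1² + 3² + 1² + 1² = 12
12 = (3,0)_4 → 3² + 0² = 9
9 = (2,1)_4 → 2² + 1² = 5
5 = (1,1)_4 → 1² + 1² = 2
2 = (2)_4 → 2² = 4

4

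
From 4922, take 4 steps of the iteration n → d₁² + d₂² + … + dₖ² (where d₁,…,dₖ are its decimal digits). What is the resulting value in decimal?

16

4922 → 4² + 9² + 2² + 2² = 105
105 → 1² + 0² + 5² = 26
26 → 2² + 6² = 40
40 → 4² + 0² = 16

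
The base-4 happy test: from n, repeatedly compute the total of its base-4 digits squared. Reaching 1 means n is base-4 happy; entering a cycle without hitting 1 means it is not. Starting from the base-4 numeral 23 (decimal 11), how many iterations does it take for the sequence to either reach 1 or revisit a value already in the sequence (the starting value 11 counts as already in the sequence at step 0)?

11 = (2,3)_4 → 2² + 3² = 13
13 = (3,1)_4 → 3² + 1² = 10
10 = (2,2)_4 → 2² + 2² = 8
8 = (2,0)_4 → 2² + 0² = 4
4 = (1,0)_4 → 1² + 0² = 1  — reached 1.
That took 5 steps.

5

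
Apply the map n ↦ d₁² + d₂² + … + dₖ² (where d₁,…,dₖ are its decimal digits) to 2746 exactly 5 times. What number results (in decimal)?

37

2746 → 2² + 7² + 4² + 6² = 105
105 → 1² + 0² + 5² = 26
26 → 2² + 6² = 40
40 → 4² + 0² = 16
16 → 1² + 6² = 37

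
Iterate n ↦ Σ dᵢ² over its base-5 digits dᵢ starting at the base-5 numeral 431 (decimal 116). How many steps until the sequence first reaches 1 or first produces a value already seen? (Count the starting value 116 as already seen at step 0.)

6

116 = (4,3,1)_5 → 4² + 3² + 1² = 16 + 9 + 1 = 26
26 = (1,0,1)_5 → 1² + 0² + 1² = 1 + 0 + 1 = 2
2 = (2)_5 → 2² = 4
4 = (4)_5 → 4² = 16
16 = (3,1)_5 → 3² + 1² = 9 + 1 = 10
10 = (2,0)_5 → 2² + 0² = 4 + 0 = 4  — 4 repeats.
That took 6 steps.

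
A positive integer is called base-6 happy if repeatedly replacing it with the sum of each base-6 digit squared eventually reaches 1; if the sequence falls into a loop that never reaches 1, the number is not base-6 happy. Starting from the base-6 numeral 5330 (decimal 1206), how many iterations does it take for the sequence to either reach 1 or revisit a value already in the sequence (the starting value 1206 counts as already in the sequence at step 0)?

1206 = (5,3,3,0)_6 → 5² + 3² + 3² + 0² = 25 + 9 + 9 + 0 = 43
43 = (1,1,1)_6 → 1² + 1² + 1² = 1 + 1 + 1 = 3
3 = (3)_6 → 3² = 9
9 = (1,3)_6 → 1² + 3² = 1 + 9 = 10
10 = (1,4)_6 → 1² + 4² = 1 + 16 = 17
17 = (2,5)_6 → 2² + 5² = 4 + 25 = 29
29 = (4,5)_6 → 4² + 5² = 16 + 25 = 41
41 = (1,0,5)_6 → 1² + 0² + 5² = 1 + 0 + 25 = 26
26 = (4,2)_6 → 4² + 2² = 16 + 4 = 20
20 = (3,2)_6 → 3² + 2² = 9 + 4 = 13
13 = (2,1)_6 → 2² + 1² = 4 + 1 = 5
5 = (5)_6 → 5² = 25
25 = (4,1)_6 → 4² + 1² = 16 + 1 = 17  — 17 repeats.
That took 13 steps.

13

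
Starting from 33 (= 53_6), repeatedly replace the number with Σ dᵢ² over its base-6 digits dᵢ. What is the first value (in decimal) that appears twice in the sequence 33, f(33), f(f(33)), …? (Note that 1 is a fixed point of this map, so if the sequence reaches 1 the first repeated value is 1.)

33 = (5,3)_6 → 5² + 3² = 25 + 9 = 34
34 = (5,4)_6 → 5² + 4² = 25 + 16 = 41
41 = (1,0,5)_6 → 1² + 0² + 5² = 1 + 0 + 25 = 26
26 = (4,2)_6 → 4² + 2² = 16 + 4 = 20
20 = (3,2)_6 → 3² + 2² = 9 + 4 = 13
13 = (2,1)_6 → 2² + 1² = 4 + 1 = 5
5 = (5)_6 → 5² = 25
25 = (4,1)_6 → 4² + 1² = 16 + 1 = 17
17 = (2,5)_6 → 2² + 5² = 4 + 25 = 29
29 = (4,5)_6 → 4² + 5² = 16 + 25 = 41  — 41 already appeared earlier.

41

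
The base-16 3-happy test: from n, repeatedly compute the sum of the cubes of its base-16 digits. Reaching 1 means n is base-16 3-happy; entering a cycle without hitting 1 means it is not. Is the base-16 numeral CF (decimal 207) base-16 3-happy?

207 = (12,15)_16 → 12³ + 15³ = 5103
5103 = (1,3,14,15)_16 → 1³ + 3³ + 14³ + 15³ = 6147
6147 = (1,8,0,3)_16 → 1³ + 8³ + 0³ + 3³ = 540
540 = (2,1,12)_16 → 2³ + 1³ + 12³ = 1737
1737 = (6,12,9)_16 → 6³ + 12³ + 9³ = 2673
2673 = (10,7,1)_16 → 10³ + 7³ + 1³ = 1344
1344 = (5,4,0)_16 → 5³ + 4³ + 0³ = 189
189 = (11,13)_16 → 11³ + 13³ = 3528
3528 = (13,12,8)_16 → 13³ + 12³ + 8³ = 4437
4437 = (1,1,5,5)_16 → 1³ + 1³ + 5³ + 5³ = 252
252 = (15,12)_16 → 15³ + 12³ = 5103  — 5103 already seen; the sequence cycles without reaching 1.

not base-16 3-happy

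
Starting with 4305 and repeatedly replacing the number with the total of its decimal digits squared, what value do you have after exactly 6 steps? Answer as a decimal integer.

145

4305 → 4² + 3² + 0² + 5² = 16 + 9 + 0 + 25 = 50
50 → 5² + 0² = 25 + 0 = 25
25 → 2² + 5² = 4 + 25 = 29
29 → 2² + 9² = 4 + 81 = 85
85 → 8² + 5² = 64 + 25 = 89
89 → 8² + 9² = 64 + 81 = 145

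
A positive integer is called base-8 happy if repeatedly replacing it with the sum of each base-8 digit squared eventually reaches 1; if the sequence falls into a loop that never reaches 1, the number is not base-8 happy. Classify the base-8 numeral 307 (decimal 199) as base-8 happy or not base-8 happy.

not base-8 happy

199 = (3,0,7)_8 → 3² + 0² + 7² = 58
58 = (7,2)_8 → 7² + 2² = 53
53 = (6,5)_8 → 6² + 5² = 61
61 = (7,5)_8 → 7² + 5² = 74
74 = (1,1,2)_8 → 1² + 1² + 2² = 6
6 = (6)_8 → 6² = 36
36 = (4,4)_8 → 4² + 4² = 32
32 = (4,0)_8 → 4² + 0² = 16
16 = (2,0)_8 → 2² + 0² = 4
4 = (4)_8 → 4² = 16  — 16 already seen; the sequence cycles without reaching 1.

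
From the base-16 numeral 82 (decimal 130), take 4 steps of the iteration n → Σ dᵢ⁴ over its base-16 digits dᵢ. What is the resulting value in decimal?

1

130 = (8,2)_16 → 4112
4112 = (1,0,1,0)_16 → 2
2 = (2)_16 → 16
16 = (1,0)_16 → 1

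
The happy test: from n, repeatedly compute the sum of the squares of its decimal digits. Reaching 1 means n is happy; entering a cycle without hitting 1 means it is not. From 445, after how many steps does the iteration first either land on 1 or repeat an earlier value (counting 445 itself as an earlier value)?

445 → 4² + 4² + 5² = 57
57 → 5² + 7² = 74
74 → 7² + 4² = 65
65 → 6² + 5² = 61
61 → 6² + 1² = 37
37 → 3² + 7² = 58
58 → 5² + 8² = 89
89 → 8² + 9² = 145
145 → 1² + 4² + 5² = 42
42 → 4² + 2² = 20
20 → 2² + 0² = 4
4 → 4² = 16
16 → 1² + 6² = 37  — 37 repeats.
That took 13 steps.

13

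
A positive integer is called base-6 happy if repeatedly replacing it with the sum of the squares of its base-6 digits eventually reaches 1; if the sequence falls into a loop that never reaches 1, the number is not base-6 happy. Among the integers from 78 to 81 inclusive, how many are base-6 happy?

78: 78 → 5 → 25 → 17 → 29 → 41 → 26 → 20 → 13 → 5  (repeats 5)
79: 79 → 6 → 1  (reaches 1)
80: 80 → 9 → 10 → 17 → 29 → 41 → 26 → 20 → 13 → 5 → 25 → 17  (repeats 17)
81: 81 → 14 → 8 → 5 → 25 → 17 → 29 → 41 → 26 → 20 → 13 → 5  (repeats 5)
base-6 happy: 79

1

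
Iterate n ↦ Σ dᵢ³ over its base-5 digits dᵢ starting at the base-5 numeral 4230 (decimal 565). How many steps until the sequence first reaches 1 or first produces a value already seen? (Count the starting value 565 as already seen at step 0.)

565 = (4,2,3,0)_5 → 4³ + 2³ + 3³ + 0³ = 64 + 8 + 27 + 0 = 99
99 = (3,4,4)_5 → 3³ + 4³ + 4³ = 27 + 64 + 64 = 155
155 = (1,1,1,0)_5 → 1³ + 1³ + 1³ + 0³ = 1 + 1 + 1 + 0 = 3
3 = (3)_5 → 3³ = 27
27 = (1,0,2)_5 → 1³ + 0³ + 2³ = 1 + 0 + 8 = 9
9 = (1,4)_5 → 1³ + 4³ = 1 + 64 = 65
65 = (2,3,0)_5 → 2³ + 3³ + 0³ = 8 + 27 + 0 = 35
35 = (1,2,0)_5 → 1³ + 2³ + 0³ = 1 + 8 + 0 = 9  — 9 repeats.
That took 8 steps.

8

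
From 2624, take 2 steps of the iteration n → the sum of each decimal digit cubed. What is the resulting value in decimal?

953

2624 → 2³ + 6³ + 2³ + 4³ = 8 + 216 + 8 + 64 = 296
296 → 2³ + 9³ + 6³ = 8 + 729 + 216 = 953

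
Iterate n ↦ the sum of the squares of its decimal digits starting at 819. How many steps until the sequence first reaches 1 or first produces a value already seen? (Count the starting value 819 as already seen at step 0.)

15

819 → 8² + 1² + 9² = 64 + 1 + 81 = 146
146 → 1² + 4² + 6² = 1 + 16 + 36 = 53
53 → 5² + 3² = 25 + 9 = 34
34 → 3² + 4² = 9 + 16 = 25
25 → 2² + 5² = 4 + 25 = 29
29 → 2² + 9² = 4 + 81 = 85
85 → 8² + 5² = 64 + 25 = 89
89 → 8² + 9² = 64 + 81 = 145
145 → 1² + 4² + 5² = 1 + 16 + 25 = 42
42 → 4² + 2² = 16 + 4 = 20
20 → 2² + 0² = 4 + 0 = 4
4 → 4² = 16
16 → 1² + 6² = 1 + 36 = 37
37 → 3² + 7² = 9 + 49 = 58
58 → 5² + 8² = 25 + 64 = 89  — 89 repeats.
That took 15 steps.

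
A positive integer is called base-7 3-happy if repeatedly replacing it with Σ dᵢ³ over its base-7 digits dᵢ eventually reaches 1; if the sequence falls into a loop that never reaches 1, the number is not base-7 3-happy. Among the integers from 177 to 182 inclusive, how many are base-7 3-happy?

177: 177 → 99 → 9 → 9  — not base-7 3-happy
178: 178 → 118 → 232 → 190 → 244 → 496 → 244  — not base-7 3-happy
179: 179 → 155 → 29 → 65 → 17 → 35 → 125 → 251 → 341 → 557 → 137 → 197 → 65  — not base-7 3-happy
180: 180 → 216 → 288 → 342 → 648 → 282 → 258 → 342  — not base-7 3-happy
181: 181 → 307 → 433 → 343 → 1  — base-7 3-happy
182: 182 → 152 → 152  — not base-7 3-happy
base-7 3-happy: 181

1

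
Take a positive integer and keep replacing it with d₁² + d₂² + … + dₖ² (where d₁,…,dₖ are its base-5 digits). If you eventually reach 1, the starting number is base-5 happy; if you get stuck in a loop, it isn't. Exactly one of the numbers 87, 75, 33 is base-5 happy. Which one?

33

87: 87 → 17 → 13 → 13  — repeats 13 (not base-5 happy)
75: 75 → 9 → 17 → 13 → 13  — repeats 13 (not base-5 happy)
33: 33 → 11 → 5 → 1  — reaches 1 (base-5 happy)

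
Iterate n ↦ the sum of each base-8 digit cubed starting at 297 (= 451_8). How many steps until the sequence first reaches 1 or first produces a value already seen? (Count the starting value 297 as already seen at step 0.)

297 = (4,5,1)_8 → 4³ + 5³ + 1³ = 64 + 125 + 1 = 190
190 = (2,7,6)_8 → 2³ + 7³ + 6³ = 8 + 343 + 216 = 567
567 = (1,0,6,7)_8 → 1³ + 0³ + 6³ + 7³ = 1 + 0 + 216 + 343 = 560
560 = (1,0,6,0)_8 → 1³ + 0³ + 6³ + 0³ = 1 + 0 + 216 + 0 = 217
217 = (3,3,1)_8 → 3³ + 3³ + 1³ = 27 + 27 + 1 = 55
55 = (6,7)_8 → 6³ + 7³ = 216 + 343 = 559
559 = (1,0,5,7)_8 → 1³ + 0³ + 5³ + 7³ = 1 + 0 + 125 + 343 = 469
469 = (7,2,5)_8 → 7³ + 2³ + 5³ = 343 + 8 + 125 = 476
476 = (7,3,4)_8 → 7³ + 3³ + 4³ = 343 + 27 + 64 = 434
434 = (6,6,2)_8 → 6³ + 6³ + 2³ = 216 + 216 + 8 = 440
440 = (6,7,0)_8 → 6³ + 7³ + 0³ = 216 + 343 + 0 = 559  — 559 repeats.
That took 11 steps.

11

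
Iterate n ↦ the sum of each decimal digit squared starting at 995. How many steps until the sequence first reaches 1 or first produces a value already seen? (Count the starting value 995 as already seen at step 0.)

995 → 187
187 → 114
114 → 18
18 → 65
65 → 61
61 → 37
37 → 58
58 → 89
89 → 145
145 → 42
42 → 20
20 → 4
4 → 16
16 → 37  — 37 repeats.
That took 14 steps.

14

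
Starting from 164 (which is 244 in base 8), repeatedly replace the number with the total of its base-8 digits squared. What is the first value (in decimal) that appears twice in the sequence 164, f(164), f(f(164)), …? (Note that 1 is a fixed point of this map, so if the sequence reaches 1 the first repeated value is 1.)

16

164 = (2,4,4)_8 → 2² + 4² + 4² = 4 + 16 + 16 = 36
36 = (4,4)_8 → 4² + 4² = 16 + 16 = 32
32 = (4,0)_8 → 4² + 0² = 16 + 0 = 16
16 = (2,0)_8 → 2² + 0² = 4 + 0 = 4
4 = (4)_8 → 4² = 16  — 16 already appeared earlier.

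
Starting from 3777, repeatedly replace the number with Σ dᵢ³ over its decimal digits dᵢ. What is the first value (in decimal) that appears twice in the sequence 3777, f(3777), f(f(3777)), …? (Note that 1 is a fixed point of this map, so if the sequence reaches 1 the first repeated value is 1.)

3777 → 3³ + 7³ + 7³ + 7³ = 1056
1056 → 1³ + 0³ + 5³ + 6³ = 342
342 → 3³ + 4³ + 2³ = 99
99 → 9³ + 9³ = 1458
1458 → 1³ + 4³ + 5³ + 8³ = 702
702 → 7³ + 0³ + 2³ = 351
351 → 3³ + 5³ + 1³ = 153
153 → 1³ + 5³ + 3³ = 153  — 153 already appeared earlier.

153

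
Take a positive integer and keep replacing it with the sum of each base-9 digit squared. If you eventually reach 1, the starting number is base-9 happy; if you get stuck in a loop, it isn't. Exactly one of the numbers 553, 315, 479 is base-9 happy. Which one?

553: 553 → 101 → 9 → 1  — reaches 1 (base-9 happy)
315: 315 → 73 → 65 → 53 → 89 → 65  — repeats 65 (not base-9 happy)
479: 479 → 93 → 11 → 5 → 25 → 53 → 89 → 65 → 53  — repeats 53 (not base-9 happy)

553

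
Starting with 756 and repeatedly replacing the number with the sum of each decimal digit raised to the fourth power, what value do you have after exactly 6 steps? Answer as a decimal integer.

4338

756 → 4322
4322 → 369
369 → 7938
7938 → 13139
13139 → 6725
6725 → 4338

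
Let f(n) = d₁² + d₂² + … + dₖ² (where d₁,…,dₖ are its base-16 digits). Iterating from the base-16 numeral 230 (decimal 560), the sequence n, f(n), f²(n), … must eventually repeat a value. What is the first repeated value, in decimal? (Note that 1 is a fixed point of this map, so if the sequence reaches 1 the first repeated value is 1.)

13

560 = (2,3,0)_16 → 2² + 3² + 0² = 13
13 = (13)_16 → 13² = 169
169 = (10,9)_16 → 10² + 9² = 181
181 = (11,5)_16 → 11² + 5² = 146
146 = (9,2)_16 → 9² + 2² = 85
85 = (5,5)_16 → 5² + 5² = 50
50 = (3,2)_16 → 3² + 2² = 13  — 13 already appeared earlier.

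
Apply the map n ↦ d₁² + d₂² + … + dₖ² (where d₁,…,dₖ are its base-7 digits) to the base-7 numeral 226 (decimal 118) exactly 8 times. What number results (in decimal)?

2

118 = (2,2,6)_7 → 44
44 = (6,2)_7 → 40
40 = (5,5)_7 → 50
50 = (1,0,1)_7 → 2
2 = (2)_7 → 4
4 = (4)_7 → 16
16 = (2,2)_7 → 8
8 = (1,1)_7 → 2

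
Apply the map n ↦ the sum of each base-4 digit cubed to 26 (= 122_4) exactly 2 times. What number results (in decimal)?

2

26 = (1,2,2)_4 → 1³ + 2³ + 2³ = 1 + 8 + 8 = 17
17 = (1,0,1)_4 → 1³ + 0³ + 1³ = 1 + 0 + 1 = 2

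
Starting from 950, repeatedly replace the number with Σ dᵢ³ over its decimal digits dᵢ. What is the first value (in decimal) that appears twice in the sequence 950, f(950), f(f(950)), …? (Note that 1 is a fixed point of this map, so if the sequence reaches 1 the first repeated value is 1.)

950 → 9³ + 5³ + 0³ = 729 + 125 + 0 = 854
854 → 8³ + 5³ + 4³ = 512 + 125 + 64 = 701
701 → 7³ + 0³ + 1³ = 343 + 0 + 1 = 344
344 → 3³ + 4³ + 4³ = 27 + 64 + 64 = 155
155 → 1³ + 5³ + 5³ = 1 + 125 + 125 = 251
251 → 2³ + 5³ + 1³ = 8 + 125 + 1 = 134
134 → 1³ + 3³ + 4³ = 1 + 27 + 64 = 92
92 → 9³ + 2³ = 729 + 8 = 737
737 → 7³ + 3³ + 7³ = 343 + 27 + 343 = 713
713 → 7³ + 1³ + 3³ = 343 + 1 + 27 = 371
371 → 3³ + 7³ + 1³ = 27 + 343 + 1 = 371  — 371 already appeared earlier.

371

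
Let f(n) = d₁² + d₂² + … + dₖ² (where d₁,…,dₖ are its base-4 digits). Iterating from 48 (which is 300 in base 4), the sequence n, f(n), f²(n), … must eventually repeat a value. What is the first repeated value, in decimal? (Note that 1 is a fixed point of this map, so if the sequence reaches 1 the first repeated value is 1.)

48 = (3,0,0)_4 → 3² + 0² + 0² = 9
9 = (2,1)_4 → 2² + 1² = 5
5 = (1,1)_4 → 1² + 1² = 2
2 = (2)_4 → 2² = 4
4 = (1,0)_4 → 1² + 0² = 1  — reached the fixed point 1.
1 → 1, so 1 is the first repeated value.

1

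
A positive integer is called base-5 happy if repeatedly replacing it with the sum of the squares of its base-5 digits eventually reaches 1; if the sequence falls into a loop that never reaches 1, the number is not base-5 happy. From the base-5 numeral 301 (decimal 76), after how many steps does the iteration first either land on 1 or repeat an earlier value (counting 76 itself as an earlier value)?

4

76 = (3,0,1)_5 → 3² + 0² + 1² = 9 + 0 + 1 = 10
10 = (2,0)_5 → 2² + 0² = 4 + 0 = 4
4 = (4)_5 → 4² = 16
16 = (3,1)_5 → 3² + 1² = 9 + 1 = 10  — 10 repeats.
That took 4 steps.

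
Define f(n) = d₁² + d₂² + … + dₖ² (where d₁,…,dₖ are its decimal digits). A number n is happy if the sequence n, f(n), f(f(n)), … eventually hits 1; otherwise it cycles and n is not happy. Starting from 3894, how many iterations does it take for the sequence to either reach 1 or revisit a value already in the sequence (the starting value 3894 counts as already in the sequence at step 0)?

3894 → 3² + 8² + 9² + 4² = 170
170 → 1² + 7² + 0² = 50
50 → 5² + 0² = 25
25 → 2² + 5² = 29
29 → 2² + 9² = 85
85 → 8² + 5² = 89
89 → 8² + 9² = 145
145 → 1² + 4² + 5² = 42
42 → 4² + 2² = 20
20 → 2² + 0² = 4
4 → 4² = 16
16 → 1² + 6² = 37
37 → 3² + 7² = 58
58 → 5² + 8² = 89  — 89 repeats.
That took 14 steps.

14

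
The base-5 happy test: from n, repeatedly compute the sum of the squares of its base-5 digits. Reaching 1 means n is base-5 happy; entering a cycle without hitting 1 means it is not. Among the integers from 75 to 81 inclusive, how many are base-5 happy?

2

75: 75 → 9 → 17 → 13 → 13  — not base-5 happy
76: 76 → 10 → 4 → 16 → 10  — not base-5 happy
77: 77 → 13 → 13  — not base-5 happy
78: 78 → 18 → 18  — not base-5 happy
79: 79 → 25 → 1  — base-5 happy
80: 80 → 10 → 4 → 16 → 10  — not base-5 happy
81: 81 → 11 → 5 → 1  — base-5 happy
base-5 happy: 79, 81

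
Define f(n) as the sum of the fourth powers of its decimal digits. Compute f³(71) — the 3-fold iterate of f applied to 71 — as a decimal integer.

8208

71 → 7⁴ + 1⁴ = 2401 + 1 = 2402
2402 → 2⁴ + 4⁴ + 0⁴ + 2⁴ = 16 + 256 + 0 + 16 = 288
288 → 2⁴ + 8⁴ + 8⁴ = 16 + 4096 + 4096 = 8208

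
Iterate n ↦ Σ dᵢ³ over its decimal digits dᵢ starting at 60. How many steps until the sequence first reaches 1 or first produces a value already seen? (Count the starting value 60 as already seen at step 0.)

11

60 → 6³ + 0³ = 216
216 → 2³ + 1³ + 6³ = 225
225 → 2³ + 2³ + 5³ = 141
141 → 1³ + 4³ + 1³ = 66
66 → 6³ + 6³ = 432
432 → 4³ + 3³ + 2³ = 99
99 → 9³ + 9³ = 1458
1458 → 1³ + 4³ + 5³ + 8³ = 702
702 → 7³ + 0³ + 2³ = 351
351 → 3³ + 5³ + 1³ = 153
153 → 1³ + 5³ + 3³ = 153  — 153 repeats.
That took 11 steps.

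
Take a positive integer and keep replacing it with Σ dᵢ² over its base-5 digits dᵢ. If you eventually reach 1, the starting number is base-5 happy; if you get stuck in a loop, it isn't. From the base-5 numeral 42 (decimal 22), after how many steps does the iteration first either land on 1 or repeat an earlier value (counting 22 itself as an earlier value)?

22 = (4,2)_5 → 4² + 2² = 16 + 4 = 20
20 = (4,0)_5 → 4² + 0² = 16 + 0 = 16
16 = (3,1)_5 → 3² + 1² = 9 + 1 = 10
10 = (2,0)_5 → 2² + 0² = 4 + 0 = 4
4 = (4)_5 → 4² = 16  — 16 repeats.
That took 5 steps.

5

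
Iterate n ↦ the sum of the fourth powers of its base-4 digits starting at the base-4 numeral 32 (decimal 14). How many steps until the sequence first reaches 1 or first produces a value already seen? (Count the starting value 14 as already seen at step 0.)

6

14 = (3,2)_4 → 97
97 = (1,2,0,1)_4 → 18
18 = (1,0,2)_4 → 17
17 = (1,0,1)_4 → 2
2 = (2)_4 → 16
16 = (1,0,0)_4 → 1  — reached 1.
That took 6 steps.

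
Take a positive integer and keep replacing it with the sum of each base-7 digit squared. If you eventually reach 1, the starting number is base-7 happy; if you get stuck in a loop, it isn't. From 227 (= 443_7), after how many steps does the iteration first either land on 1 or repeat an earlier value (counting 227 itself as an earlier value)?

5

227 = (4,4,3)_7 → 4² + 4² + 3² = 16 + 16 + 9 = 41
41 = (5,6)_7 → 5² + 6² = 25 + 36 = 61
61 = (1,1,5)_7 → 1² + 1² + 5² = 1 + 1 + 25 = 27
27 = (3,6)_7 → 3² + 6² = 9 + 36 = 45
45 = (6,3)_7 → 6² + 3² = 36 + 9 = 45  — 45 repeats.
That took 5 steps.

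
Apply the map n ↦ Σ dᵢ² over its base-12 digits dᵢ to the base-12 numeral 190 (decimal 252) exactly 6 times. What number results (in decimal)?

252 = (1,9,0)_12 → 1² + 9² + 0² = 1 + 81 + 0 = 82
82 = (6,10)_12 → 6² + 10² = 36 + 100 = 136
136 = (11,4)_12 → 11² + 4² = 121 + 16 = 137
137 = (11,5)_12 → 11² + 5² = 121 + 25 = 146
146 = (1,0,2)_12 → 1² + 0² + 2² = 1 + 0 + 4 = 5
5 = (5)_12 → 5² = 25

25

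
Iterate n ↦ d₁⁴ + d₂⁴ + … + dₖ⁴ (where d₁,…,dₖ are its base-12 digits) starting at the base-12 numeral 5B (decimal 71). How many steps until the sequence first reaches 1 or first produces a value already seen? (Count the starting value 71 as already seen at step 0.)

71 = (5,11)_12 → 5⁴ + 11⁴ = 625 + 14641 = 15266
15266 = (8,10,0,2)_12 → 8⁴ + 10⁴ + 0⁴ + 2⁴ = 4096 + 10000 + 0 + 16 = 14112
14112 = (8,2,0,0)_12 → 8⁴ + 2⁴ + 0⁴ + 0⁴ = 4096 + 16 + 0 + 0 = 4112
4112 = (2,4,6,8)_12 → 2⁴ + 4⁴ + 6⁴ + 8⁴ = 16 + 256 + 1296 + 4096 = 5664
5664 = (3,3,4,0)_12 → 3⁴ + 3⁴ + 4⁴ + 0⁴ = 81 + 81 + 256 + 0 = 418
418 = (2,10,10)_12 → 2⁴ + 10⁴ + 10⁴ = 16 + 10000 + 10000 = 20016
20016 = (11,7,0,0)_12 → 11⁴ + 7⁴ + 0⁴ + 0⁴ = 14641 + 2401 + 0 + 0 = 17042
17042 = (9,10,4,2)_12 → 9⁴ + 10⁴ + 4⁴ + 2⁴ = 6561 + 10000 + 256 + 16 = 16833
16833 = (9,8,10,9)_12 → 9⁴ + 8⁴ + 10⁴ + 9⁴ = 6561 + 4096 + 10000 + 6561 = 27218
27218 = (1,3,9,0,2)_12 → 1⁴ + 3⁴ + 9⁴ + 0⁴ + 2⁴ = 1 + 81 + 6561 + 0 + 16 = 6659
6659 = (3,10,2,11)_12 → 3⁴ + 10⁴ + 2⁴ + 11⁴ = 81 + 10000 + 16 + 14641 = 24738
24738 = (1,2,3,9,6)_12 → 1⁴ + 2⁴ + 3⁴ + 9⁴ + 6⁴ = 1 + 16 + 81 + 6561 + 1296 = 7955
7955 = (4,7,2,11)_12 → 4⁴ + 7⁴ + 2⁴ + 11⁴ = 256 + 2401 + 16 + 14641 = 17314
17314 = (10,0,2,10)_12 → 10⁴ + 0⁴ + 2⁴ + 10⁴ = 10000 + 0 + 16 + 10000 = 20016  — 20016 repeats.
That took 14 steps.

14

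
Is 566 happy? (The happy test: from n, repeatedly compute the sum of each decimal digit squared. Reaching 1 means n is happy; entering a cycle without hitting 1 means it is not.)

566 → 97
97 → 130
130 → 10
10 → 1  — reached 1.

happy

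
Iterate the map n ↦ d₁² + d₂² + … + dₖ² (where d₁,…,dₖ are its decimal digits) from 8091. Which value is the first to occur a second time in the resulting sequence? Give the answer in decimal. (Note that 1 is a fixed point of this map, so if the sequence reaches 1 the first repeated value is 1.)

89

8091 → 8² + 0² + 9² + 1² = 146
146 → 1² + 4² + 6² = 53
53 → 5² + 3² = 34
34 → 3² + 4² = 25
25 → 2² + 5² = 29
29 → 2² + 9² = 85
85 → 8² + 5² = 89
89 → 8² + 9² = 145
145 → 1² + 4² + 5² = 42
42 → 4² + 2² = 20
20 → 2² + 0² = 4
4 → 4² = 16
16 → 1² + 6² = 37
37 → 3² + 7² = 58
58 → 5² + 8² = 89  — 89 already appeared earlier.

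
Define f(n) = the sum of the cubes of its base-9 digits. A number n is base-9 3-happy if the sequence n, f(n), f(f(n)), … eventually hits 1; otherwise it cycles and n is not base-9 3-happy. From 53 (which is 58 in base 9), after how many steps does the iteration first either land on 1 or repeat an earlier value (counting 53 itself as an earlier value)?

53 = (5,8)_9 → 5³ + 8³ = 637
637 = (7,7,7)_9 → 7³ + 7³ + 7³ = 1029
1029 = (1,3,6,3)_9 → 1³ + 3³ + 6³ + 3³ = 271
271 = (3,3,1)_9 → 3³ + 3³ + 1³ = 55
55 = (6,1)_9 → 6³ + 1³ = 217
217 = (2,6,1)_9 → 2³ + 6³ + 1³ = 225
225 = (2,7,0)_9 → 2³ + 7³ + 0³ = 351
351 = (4,3,0)_9 → 4³ + 3³ + 0³ = 91
91 = (1,1,1)_9 → 1³ + 1³ + 1³ = 3
3 = (3)_9 → 3³ = 27
27 = (3,0)_9 → 3³ + 0³ = 27  — 27 repeats.
That took 11 steps.

11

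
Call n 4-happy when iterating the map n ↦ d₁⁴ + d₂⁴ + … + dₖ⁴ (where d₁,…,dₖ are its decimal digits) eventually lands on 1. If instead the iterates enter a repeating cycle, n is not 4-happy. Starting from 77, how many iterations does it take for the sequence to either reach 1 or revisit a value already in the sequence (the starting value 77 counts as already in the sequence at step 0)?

77 → 4802
4802 → 4368
4368 → 5729
5729 → 9603
9603 → 7938
7938 → 13139
13139 → 6725
6725 → 4338
4338 → 4514
4514 → 1138
1138 → 4179
4179 → 9219
9219 → 13139  — 13139 repeats.
That took 13 steps.

13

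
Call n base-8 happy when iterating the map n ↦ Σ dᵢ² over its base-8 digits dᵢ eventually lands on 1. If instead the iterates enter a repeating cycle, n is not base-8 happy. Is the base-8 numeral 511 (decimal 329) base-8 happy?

329 = (5,1,1)_8 → 5² + 1² + 1² = 25 + 1 + 1 = 27
27 = (3,3)_8 → 3² + 3² = 9 + 9 = 18
18 = (2,2)_8 → 2² + 2² = 4 + 4 = 8
8 = (1,0)_8 → 1² + 0² = 1 + 0 = 1  — reached 1.

base-8 happy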